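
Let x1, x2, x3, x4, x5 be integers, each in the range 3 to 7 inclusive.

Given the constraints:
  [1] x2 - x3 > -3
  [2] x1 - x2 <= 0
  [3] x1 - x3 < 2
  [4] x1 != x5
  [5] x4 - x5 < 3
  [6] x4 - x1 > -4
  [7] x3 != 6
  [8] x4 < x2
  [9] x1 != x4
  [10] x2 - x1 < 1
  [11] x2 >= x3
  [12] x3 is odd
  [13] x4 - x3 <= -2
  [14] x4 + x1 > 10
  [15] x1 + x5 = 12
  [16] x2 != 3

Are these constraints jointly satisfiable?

Take x1 = 7, x2 = 7, x3 = 7, x4 = 5, x5 = 5. Then constraint 1: x2 - x3 = 0; constraint 2: x1 - x2 = 0, and every other listed constraint is also met.

Satisfiable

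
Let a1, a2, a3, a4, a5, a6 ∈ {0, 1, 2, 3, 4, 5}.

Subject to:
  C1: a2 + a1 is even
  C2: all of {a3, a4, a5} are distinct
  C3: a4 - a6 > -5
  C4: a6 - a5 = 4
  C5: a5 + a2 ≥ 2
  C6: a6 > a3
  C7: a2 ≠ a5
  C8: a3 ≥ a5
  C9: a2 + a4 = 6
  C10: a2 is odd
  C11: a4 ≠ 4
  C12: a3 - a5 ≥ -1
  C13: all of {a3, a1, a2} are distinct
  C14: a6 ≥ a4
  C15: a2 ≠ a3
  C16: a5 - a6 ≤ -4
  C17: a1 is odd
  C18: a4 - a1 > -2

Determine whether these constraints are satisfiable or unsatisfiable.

One satisfying assignment is a1 = 1, a2 = 5, a3 = 2, a4 = 1, a5 = 0, a6 = 4.
For the less obvious constraints — constraint 3: a4 - a6 = -3; constraint 4: a6 - a5 = 4 — and the others hold by inspection.

Satisfiable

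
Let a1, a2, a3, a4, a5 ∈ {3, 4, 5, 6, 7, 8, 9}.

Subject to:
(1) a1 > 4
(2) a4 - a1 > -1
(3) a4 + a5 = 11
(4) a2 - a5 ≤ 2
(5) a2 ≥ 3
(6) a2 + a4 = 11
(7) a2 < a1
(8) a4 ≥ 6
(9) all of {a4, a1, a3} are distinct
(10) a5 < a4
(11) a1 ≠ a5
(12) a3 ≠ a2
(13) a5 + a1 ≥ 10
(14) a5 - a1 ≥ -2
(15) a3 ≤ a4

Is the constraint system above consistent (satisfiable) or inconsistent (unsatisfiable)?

Try a1 = 6, a2 = 4, a3 = 5, a4 = 7, a5 = 4.
Check constraint 2: a4 - a1 = 1; constraint 3: a4 + a5 = 11. The remaining constraints are straightforward to verify.

Satisfiable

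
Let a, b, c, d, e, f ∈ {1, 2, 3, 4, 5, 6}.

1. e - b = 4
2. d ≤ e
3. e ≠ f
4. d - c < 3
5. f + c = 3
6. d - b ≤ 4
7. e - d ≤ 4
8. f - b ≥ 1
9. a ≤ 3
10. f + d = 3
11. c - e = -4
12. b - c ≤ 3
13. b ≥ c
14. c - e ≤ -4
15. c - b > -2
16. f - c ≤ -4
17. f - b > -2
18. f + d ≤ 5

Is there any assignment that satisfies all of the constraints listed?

Unsatisfiable

Constraints 6, 7, 8, 14, and 16 give d − e ≥ -4, e − c ≥ 4, c − f ≥ 4, f − b ≥ 1, b − d ≥ -4.
Adding all 5 inequalities: the left sides telescope to 0, and the right sides sum to (-4) + 4 + 4 + 1 + (-4) = 1. So 0 ≥ 1, which is false.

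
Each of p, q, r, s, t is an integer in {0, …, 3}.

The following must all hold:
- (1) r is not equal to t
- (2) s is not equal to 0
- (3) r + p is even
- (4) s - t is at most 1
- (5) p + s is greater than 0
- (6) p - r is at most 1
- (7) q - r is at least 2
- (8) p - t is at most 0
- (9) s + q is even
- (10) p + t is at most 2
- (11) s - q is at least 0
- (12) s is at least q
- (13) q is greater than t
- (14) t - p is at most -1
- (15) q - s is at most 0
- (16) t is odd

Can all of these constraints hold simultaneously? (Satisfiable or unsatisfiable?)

Constraints 4, 6, 7, 14, and 15 give t − s ≥ -1, s − q ≥ 0, q − r ≥ 2, r − p ≥ -1, p − t ≥ 1.
Adding all 5 inequalities: the left sides telescope to 0, and the right sides sum to (-1) + 0 + 2 + (-1) + 1 = 1. So 0 ≥ 1, which is false.

Unsatisfiable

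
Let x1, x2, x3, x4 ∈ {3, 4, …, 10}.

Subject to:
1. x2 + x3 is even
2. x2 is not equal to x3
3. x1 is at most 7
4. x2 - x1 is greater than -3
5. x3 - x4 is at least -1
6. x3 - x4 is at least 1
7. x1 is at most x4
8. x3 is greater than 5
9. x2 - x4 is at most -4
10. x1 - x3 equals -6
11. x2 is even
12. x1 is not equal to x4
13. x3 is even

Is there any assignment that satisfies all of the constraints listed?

Satisfiable

One satisfying assignment is x1 = 4, x2 = 4, x3 = 10, x4 = 8.
For the less obvious constraints — constraint 4: x2 - x1 = 0; constraint 5: x3 - x4 = 2; constraint 6: x3 - x4 = 2 — and the others hold by inspection.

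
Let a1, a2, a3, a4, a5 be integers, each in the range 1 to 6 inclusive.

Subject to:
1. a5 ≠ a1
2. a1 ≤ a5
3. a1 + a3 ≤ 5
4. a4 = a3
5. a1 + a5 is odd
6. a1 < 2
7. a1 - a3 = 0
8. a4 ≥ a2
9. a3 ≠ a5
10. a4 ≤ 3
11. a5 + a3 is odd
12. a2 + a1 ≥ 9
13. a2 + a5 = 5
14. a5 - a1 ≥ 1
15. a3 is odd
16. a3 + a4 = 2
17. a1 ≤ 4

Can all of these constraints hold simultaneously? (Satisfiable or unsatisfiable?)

Unsatisfiable

From constraints 8 and 10: a2 ≤ a4 ≤ 3. From constraint 17: a1 ≤ 4. Hence a2 + a1 ≤ 7. But constraint 12 requires a2 + a1 ≥ 9, and 9 > 7. Contradiction.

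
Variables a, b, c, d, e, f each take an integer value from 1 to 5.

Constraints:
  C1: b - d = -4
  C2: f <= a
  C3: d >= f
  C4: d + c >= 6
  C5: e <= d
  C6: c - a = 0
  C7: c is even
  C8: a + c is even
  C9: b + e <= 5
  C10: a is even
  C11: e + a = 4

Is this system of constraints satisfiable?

Try a = 2, b = 1, c = 2, d = 5, e = 2, f = 1.
Check constraint 1: b - d = -4; constraint 4: d + c = 7; constraint 6: c - a = 0. The remaining constraints are straightforward to verify.

Satisfiable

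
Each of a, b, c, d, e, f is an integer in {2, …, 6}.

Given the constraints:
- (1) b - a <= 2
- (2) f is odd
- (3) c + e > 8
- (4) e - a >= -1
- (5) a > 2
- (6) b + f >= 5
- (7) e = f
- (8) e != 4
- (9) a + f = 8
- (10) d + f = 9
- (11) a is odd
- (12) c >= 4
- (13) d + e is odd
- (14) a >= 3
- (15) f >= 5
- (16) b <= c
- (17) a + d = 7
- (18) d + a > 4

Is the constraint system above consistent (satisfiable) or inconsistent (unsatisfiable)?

Setting (a, b, c, d, e, f) = (3, 3, 6, 4, 5, 5) satisfies everything: constraint 1: b - a = 0; constraint 3: c + e = 11; constraint 4: e - a = 2, and the others follow.

Satisfiable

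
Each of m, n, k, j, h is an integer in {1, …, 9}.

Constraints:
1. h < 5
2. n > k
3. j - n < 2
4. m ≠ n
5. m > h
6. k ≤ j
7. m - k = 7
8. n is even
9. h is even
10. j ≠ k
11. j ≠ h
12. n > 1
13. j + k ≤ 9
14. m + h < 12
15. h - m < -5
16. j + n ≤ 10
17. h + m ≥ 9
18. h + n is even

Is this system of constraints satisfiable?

Satisfiable

Take m = 9, n = 4, k = 2, j = 4, h = 2. Then constraint 3: j - n = 0; constraint 7: m - k = 7, and every other listed constraint is also met.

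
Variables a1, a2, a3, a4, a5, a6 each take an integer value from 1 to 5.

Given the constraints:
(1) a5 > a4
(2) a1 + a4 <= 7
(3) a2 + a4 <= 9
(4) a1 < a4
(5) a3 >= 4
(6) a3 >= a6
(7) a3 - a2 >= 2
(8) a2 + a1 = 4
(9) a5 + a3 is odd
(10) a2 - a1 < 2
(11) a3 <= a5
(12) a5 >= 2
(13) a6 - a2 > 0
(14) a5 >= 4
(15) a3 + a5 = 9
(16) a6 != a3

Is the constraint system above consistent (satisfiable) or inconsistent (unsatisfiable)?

Satisfiable

Take a1 = 2, a2 = 2, a3 = 4, a4 = 4, a5 = 5, a6 = 3. Then constraint 2: a1 + a4 = 6; constraint 3: a2 + a4 = 6, and every other listed constraint is also met.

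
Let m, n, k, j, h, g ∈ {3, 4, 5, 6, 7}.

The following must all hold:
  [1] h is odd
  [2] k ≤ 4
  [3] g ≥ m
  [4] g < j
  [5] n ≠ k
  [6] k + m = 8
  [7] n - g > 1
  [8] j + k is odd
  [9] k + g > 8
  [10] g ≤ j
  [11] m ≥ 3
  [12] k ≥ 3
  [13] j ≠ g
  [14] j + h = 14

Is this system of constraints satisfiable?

Setting (m, n, k, j, h, g) = (4, 7, 4, 7, 7, 5) satisfies everything: constraint 6: k + m = 8; constraint 7: n - g = 2, and the others follow.

Satisfiable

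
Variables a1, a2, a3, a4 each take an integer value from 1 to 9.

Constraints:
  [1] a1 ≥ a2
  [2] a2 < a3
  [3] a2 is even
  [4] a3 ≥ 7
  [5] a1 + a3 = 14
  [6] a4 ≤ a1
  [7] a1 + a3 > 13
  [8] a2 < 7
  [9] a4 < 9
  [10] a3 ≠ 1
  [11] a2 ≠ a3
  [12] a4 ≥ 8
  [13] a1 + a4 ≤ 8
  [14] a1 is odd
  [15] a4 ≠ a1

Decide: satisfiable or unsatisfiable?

From constraints 6 and 12: a1 ≥ a4 ≥ 8. From constraint 4: a3 ≥ 7. Hence a1 + a3 ≥ 15. But constraint 5 requires a1 + a3 = 14, and 14 < 15. Contradiction.

Unsatisfiable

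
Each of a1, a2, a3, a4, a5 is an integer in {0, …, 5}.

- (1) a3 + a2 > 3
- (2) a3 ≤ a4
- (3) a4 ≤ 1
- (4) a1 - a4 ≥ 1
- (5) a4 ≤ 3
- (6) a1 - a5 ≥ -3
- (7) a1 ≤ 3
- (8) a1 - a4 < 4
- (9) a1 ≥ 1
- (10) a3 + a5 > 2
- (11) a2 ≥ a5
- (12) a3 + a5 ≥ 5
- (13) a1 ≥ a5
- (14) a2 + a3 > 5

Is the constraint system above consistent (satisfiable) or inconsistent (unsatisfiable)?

Unsatisfiable

From constraints 2 and 3: a3 ≤ a4 ≤ 1. From constraints 7 and 13: a5 ≤ a1 ≤ 3. Hence a3 + a5 ≤ 4. But constraint 12 requires a3 + a5 ≥ 5, and 5 > 4. Contradiction.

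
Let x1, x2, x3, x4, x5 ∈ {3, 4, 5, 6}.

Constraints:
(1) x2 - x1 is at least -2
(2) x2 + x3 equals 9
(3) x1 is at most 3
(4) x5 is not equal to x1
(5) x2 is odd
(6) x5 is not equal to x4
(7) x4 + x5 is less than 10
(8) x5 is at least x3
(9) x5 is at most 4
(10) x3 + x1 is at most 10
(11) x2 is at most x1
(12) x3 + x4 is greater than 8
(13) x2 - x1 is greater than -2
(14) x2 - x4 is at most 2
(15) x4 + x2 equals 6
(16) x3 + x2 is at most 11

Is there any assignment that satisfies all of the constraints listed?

From constraints 3 and 11: x2 ≤ x1 ≤ 3. From constraints 8 and 9: x3 ≤ x5 ≤ 4. Hence x2 + x3 ≤ 7. But constraint 2 requires x2 + x3 = 9, and 9 > 7. Contradiction.

Unsatisfiable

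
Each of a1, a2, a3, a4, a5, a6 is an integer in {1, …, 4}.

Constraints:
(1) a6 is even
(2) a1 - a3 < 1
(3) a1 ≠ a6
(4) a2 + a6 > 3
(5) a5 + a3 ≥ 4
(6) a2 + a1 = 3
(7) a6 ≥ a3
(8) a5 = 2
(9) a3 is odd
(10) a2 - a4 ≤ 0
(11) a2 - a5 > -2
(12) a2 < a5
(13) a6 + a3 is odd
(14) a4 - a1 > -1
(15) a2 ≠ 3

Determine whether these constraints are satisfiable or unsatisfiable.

Satisfiable

Setting (a1, a2, a3, a4, a5, a6) = (2, 1, 3, 2, 2, 4) satisfies everything: constraint 2: a1 - a3 = -1; constraint 4: a2 + a6 = 5; constraint 5: a5 + a3 = 5, and the others follow.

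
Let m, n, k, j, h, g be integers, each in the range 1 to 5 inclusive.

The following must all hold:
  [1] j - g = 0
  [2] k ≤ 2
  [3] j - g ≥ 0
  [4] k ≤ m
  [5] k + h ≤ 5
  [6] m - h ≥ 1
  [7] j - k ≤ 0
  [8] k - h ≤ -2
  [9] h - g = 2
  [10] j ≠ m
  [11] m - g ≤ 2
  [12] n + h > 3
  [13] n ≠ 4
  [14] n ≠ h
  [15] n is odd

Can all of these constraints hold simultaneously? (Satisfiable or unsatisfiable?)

Constraints 3, 6, 7, 8, and 11 give j − g ≥ 0, g − m ≥ -2, m − h ≥ 1, h − k ≥ 2, k − j ≥ 0.
Adding all 5 inequalities: the left sides telescope to 0, and the right sides sum to 0 + (-2) + 1 + 2 + 0 = 1. So 0 ≥ 1, which is false.

Unsatisfiable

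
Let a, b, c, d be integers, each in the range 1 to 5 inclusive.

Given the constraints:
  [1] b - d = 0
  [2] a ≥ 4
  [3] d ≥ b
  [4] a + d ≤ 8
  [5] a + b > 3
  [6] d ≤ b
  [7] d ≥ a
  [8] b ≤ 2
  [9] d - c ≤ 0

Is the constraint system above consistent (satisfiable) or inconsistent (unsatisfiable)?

Unsatisfiable

From constraints 2 and 7: d ≥ a and a ≥ 4, so d ≥ 4. From constraints 6 and 8: d ≤ b and b ≤ 2, so d ≤ 2. But 2 < 4, so no value of d works.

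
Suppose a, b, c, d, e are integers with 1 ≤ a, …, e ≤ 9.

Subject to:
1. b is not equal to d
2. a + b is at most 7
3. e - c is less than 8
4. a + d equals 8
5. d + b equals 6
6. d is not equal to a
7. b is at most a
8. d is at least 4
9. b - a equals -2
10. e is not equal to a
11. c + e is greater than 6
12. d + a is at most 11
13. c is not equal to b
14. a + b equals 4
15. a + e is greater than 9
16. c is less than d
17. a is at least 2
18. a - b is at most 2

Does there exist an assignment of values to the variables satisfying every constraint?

One satisfying assignment is a = 3, b = 1, c = 2, d = 5, e = 7.
For the less obvious constraints — constraint 2: a + b = 4; constraint 3: e - c = 5; constraint 4: a + d = 8 — and the others hold by inspection.

Satisfiable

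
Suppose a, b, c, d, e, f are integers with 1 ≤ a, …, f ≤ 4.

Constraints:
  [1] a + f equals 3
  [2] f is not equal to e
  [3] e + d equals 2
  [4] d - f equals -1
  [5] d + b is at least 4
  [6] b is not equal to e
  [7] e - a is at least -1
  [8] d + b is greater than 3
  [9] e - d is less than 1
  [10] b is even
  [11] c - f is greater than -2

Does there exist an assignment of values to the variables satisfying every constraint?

Satisfiable

Setting (a, b, c, d, e, f) = (1, 4, 1, 1, 1, 2) satisfies everything: constraint 1: a + f = 3; constraint 3: e + d = 2, and the others follow.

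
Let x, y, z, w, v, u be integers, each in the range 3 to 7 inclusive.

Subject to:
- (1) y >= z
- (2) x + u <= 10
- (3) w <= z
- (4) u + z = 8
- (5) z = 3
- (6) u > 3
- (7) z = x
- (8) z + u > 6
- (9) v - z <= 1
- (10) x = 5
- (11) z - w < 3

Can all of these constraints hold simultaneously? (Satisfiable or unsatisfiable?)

Constraint 5 fixes z = 3 and constraint 10 fixes x = 5, but constraint 7 requires z = x. Since 3 ≠ 5, contradiction.

Unsatisfiable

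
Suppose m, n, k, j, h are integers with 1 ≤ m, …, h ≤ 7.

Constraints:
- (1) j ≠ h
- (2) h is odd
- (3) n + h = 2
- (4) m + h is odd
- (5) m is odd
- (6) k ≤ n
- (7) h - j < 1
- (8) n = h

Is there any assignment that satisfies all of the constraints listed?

Unsatisfiable

Constraint 5 makes m odd and constraint 2 makes h odd, so m + h must be even. Constraint 4 says m + h is odd — contradiction.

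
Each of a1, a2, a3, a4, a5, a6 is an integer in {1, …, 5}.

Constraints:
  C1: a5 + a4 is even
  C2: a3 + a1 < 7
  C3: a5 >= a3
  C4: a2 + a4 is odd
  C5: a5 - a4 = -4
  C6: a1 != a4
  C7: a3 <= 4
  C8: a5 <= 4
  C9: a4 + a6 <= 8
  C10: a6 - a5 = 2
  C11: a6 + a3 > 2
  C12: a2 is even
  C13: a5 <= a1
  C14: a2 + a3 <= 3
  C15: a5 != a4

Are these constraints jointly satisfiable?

Satisfiable

Setting (a1, a2, a3, a4, a5, a6) = (3, 2, 1, 5, 1, 3) satisfies everything: constraint 2: a3 + a1 = 4; constraint 5: a5 - a4 = -4; constraint 9: a4 + a6 = 8, and the others follow.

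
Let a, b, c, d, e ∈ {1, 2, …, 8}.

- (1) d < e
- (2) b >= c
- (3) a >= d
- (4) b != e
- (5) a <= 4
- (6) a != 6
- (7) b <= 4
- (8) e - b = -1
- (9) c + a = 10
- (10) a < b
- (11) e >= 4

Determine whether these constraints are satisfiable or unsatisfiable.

Unsatisfiable

From constraints 2 and 7: c ≤ b ≤ 4. From constraint 5: a ≤ 4. Hence c + a ≤ 8. But constraint 9 requires c + a = 10, and 10 > 8. Contradiction.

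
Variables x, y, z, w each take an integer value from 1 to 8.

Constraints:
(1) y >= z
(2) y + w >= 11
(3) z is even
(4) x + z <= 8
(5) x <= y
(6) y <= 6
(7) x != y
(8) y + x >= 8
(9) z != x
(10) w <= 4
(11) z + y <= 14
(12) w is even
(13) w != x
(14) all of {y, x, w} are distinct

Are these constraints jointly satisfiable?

Unsatisfiable

From constraint 6: y ≤ 6. From constraint 10: w ≤ 4. Hence y + w ≤ 10. But constraint 2 requires y + w ≥ 11, and 11 > 10. Contradiction.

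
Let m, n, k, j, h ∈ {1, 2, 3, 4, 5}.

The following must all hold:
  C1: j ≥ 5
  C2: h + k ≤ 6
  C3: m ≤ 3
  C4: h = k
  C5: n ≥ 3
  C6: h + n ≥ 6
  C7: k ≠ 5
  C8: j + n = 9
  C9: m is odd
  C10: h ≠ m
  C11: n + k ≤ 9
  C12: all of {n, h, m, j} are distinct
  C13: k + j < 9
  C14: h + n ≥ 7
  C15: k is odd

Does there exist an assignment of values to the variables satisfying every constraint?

The assignment m = 1, n = 4, k = 3, j = 5, h = 3 works:
  constraint 2 holds since h + k = 6.
  constraint 6 holds since h + n = 7.
  constraint 8 holds since j + n = 9.
The rest check out directly.

Satisfiable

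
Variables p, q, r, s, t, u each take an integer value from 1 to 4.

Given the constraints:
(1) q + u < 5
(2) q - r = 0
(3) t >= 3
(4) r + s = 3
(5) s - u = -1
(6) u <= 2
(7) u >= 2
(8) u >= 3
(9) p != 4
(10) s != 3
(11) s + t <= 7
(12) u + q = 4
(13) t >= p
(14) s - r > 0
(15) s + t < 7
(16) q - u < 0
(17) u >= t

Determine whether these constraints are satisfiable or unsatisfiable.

From constraint 3: t ≥ 3. From constraints 6 and 17: t ≤ u and u ≤ 2, so t ≤ 2. But 2 < 3, so no value of t works.

Unsatisfiable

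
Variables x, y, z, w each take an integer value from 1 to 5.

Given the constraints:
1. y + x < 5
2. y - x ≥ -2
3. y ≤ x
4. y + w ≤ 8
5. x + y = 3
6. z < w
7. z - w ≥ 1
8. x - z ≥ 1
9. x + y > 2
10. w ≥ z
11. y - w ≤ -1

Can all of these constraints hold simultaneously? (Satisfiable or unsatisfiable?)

Unsatisfiable

Constraints 2, 7, 8, and 11 give y − x ≥ -2, x − z ≥ 1, z − w ≥ 1, w − y ≥ 1.
Adding all 4 inequalities: the left sides telescope to 0, and the right sides sum to (-2) + 1 + 1 + 1 = 1. So 0 ≥ 1, which is false.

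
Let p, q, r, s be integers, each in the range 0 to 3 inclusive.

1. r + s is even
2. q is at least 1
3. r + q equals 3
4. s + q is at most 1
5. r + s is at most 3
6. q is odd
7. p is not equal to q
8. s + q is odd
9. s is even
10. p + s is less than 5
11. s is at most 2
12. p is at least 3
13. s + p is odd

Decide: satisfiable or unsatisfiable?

One satisfying assignment is p = 3, q = 1, r = 2, s = 0.
For the less obvious constraints — constraint 3: r + q = 3; constraint 4: s + q = 1 — and the others hold by inspection.

Satisfiable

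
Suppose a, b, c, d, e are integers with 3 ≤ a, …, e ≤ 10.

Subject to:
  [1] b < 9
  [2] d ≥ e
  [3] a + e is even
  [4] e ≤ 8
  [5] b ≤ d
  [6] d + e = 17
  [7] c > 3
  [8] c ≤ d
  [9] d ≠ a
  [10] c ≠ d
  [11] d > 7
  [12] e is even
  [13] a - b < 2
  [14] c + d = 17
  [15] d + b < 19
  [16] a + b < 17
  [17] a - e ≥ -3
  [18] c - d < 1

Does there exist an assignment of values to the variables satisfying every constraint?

Setting (a, b, c, d, e) = (8, 8, 8, 9, 8) satisfies everything: constraint 6: d + e = 17; constraint 13: a - b = 0, and the others follow.

Satisfiable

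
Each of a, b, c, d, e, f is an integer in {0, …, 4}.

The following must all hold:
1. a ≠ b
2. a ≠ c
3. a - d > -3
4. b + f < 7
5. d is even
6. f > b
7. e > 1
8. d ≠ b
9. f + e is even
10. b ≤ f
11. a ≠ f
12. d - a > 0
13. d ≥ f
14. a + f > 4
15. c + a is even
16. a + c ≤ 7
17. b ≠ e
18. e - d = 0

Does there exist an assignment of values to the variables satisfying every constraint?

Satisfiable

Try a = 3, b = 1, c = 1, d = 4, e = 4, f = 4.
Check constraint 3: a - d = -1; constraint 4: b + f = 5; constraint 12: d - a = 1. The remaining constraints are straightforward to verify.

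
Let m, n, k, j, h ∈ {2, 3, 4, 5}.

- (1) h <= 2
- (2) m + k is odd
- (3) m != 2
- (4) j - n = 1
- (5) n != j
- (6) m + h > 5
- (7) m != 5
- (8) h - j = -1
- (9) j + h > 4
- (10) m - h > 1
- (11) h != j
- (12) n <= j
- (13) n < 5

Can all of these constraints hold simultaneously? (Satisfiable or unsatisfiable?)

Setting (m, n, k, j, h) = (4, 2, 5, 3, 2) satisfies everything: constraint 4: j - n = 1; constraint 6: m + h = 6; constraint 8: h - j = -1, and the others follow.

Satisfiable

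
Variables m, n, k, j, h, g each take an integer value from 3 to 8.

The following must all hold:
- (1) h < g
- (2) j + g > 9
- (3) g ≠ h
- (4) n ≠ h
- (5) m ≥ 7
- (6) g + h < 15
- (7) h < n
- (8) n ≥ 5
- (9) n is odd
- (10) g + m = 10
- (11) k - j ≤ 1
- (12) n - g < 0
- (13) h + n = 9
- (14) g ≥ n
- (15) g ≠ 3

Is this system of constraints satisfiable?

Unsatisfiable

From constraints 8 and 14: g ≥ n ≥ 5. From constraint 5: m ≥ 7. Hence g + m ≥ 12. But constraint 10 requires g + m = 10, and 10 < 12. Contradiction.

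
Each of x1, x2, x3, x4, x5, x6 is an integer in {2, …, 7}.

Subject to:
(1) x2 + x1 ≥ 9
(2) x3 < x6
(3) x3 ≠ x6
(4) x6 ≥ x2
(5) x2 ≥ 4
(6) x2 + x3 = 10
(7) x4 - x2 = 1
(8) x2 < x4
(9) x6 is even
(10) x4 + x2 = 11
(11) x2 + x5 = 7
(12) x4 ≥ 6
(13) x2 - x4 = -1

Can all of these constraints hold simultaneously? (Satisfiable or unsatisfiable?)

Take x1 = 4, x2 = 5, x3 = 5, x4 = 6, x5 = 2, x6 = 6. Then constraint 1: x2 + x1 = 9; constraint 6: x2 + x3 = 10; constraint 7: x4 - x2 = 1, and every other listed constraint is also met.

Satisfiable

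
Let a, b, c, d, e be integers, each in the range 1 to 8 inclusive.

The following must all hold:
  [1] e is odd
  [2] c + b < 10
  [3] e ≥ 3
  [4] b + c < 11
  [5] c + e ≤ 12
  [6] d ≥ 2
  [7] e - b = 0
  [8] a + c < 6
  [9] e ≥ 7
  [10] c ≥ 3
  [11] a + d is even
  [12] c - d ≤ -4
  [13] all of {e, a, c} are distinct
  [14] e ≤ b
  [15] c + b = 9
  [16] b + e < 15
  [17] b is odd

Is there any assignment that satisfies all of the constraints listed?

Unsatisfiable

From constraint 10: c ≥ 3. From constraints 9 and 14: b ≥ e ≥ 7. Hence c + b ≥ 10. But constraint 15 requires c + b = 9, and 9 < 10. Contradiction.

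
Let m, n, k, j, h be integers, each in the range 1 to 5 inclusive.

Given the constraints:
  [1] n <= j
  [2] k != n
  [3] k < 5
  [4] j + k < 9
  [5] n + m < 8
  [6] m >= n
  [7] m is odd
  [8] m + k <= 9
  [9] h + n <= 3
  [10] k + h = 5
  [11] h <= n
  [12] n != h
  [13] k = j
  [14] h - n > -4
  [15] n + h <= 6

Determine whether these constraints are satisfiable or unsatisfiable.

Satisfiable

Try m = 3, n = 2, k = 4, j = 4, h = 1.
Check constraint 4: j + k = 8; constraint 5: n + m = 5. The remaining constraints are straightforward to verify.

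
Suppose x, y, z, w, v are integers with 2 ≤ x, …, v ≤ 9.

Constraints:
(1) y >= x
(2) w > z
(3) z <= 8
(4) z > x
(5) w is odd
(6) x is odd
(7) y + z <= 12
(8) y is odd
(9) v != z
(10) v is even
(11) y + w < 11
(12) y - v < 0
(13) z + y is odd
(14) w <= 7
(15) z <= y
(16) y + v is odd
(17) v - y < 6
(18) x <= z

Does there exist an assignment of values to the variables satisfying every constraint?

Satisfiable

Setting (x, y, z, w, v) = (3, 5, 4, 5, 8) satisfies everything: constraint 7: y + z = 9; constraint 11: y + w = 10, and the others follow.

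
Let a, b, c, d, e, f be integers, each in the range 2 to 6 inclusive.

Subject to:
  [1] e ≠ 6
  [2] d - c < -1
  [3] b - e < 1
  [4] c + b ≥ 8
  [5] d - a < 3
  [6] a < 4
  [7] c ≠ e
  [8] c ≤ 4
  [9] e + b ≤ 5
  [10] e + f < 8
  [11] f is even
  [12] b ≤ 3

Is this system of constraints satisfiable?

Unsatisfiable

From constraint 8: c ≤ 4. From constraint 12: b ≤ 3. Hence c + b ≤ 7. But constraint 4 requires c + b ≥ 8, and 8 > 7. Contradiction.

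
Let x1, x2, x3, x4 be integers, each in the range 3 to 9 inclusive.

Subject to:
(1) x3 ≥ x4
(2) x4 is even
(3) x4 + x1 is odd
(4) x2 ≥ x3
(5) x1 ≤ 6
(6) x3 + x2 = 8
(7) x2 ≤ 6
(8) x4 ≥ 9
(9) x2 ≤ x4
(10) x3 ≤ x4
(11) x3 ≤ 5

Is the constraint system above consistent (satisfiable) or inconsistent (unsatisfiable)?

Unsatisfiable

From constraints 1 and 8: x3 ≥ x4 and x4 ≥ 9, so x3 ≥ 9. From constraints 4 and 7: x3 ≤ x2 and x2 ≤ 6, so x3 ≤ 6. But 6 < 9, so no value of x3 works.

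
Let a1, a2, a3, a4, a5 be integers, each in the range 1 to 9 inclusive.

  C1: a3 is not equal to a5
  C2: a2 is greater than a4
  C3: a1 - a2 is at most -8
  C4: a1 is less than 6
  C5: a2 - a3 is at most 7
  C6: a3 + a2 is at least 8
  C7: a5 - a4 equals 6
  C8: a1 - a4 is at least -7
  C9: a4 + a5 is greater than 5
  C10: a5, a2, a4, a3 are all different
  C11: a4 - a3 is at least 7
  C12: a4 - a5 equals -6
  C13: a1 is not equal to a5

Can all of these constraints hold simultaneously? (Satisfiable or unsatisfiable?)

Unsatisfiable

Constraints 3, 5, 8, and 11 give a1 − a4 ≥ -7, a4 − a3 ≥ 7, a3 − a2 ≥ -7, a2 − a1 ≥ 8.
Adding all 4 inequalities: the left sides telescope to 0, and the right sides sum to (-7) + 7 + (-7) + 8 = 1. So 0 ≥ 1, which is false.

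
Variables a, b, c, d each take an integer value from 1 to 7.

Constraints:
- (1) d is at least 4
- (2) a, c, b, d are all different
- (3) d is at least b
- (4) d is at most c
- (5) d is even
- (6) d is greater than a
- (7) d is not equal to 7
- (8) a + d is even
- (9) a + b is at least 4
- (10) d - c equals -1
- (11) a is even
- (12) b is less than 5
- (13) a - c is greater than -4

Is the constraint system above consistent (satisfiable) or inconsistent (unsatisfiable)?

Try a = 4, b = 2, c = 7, d = 6.
Check constraint 9: a + b = 6; constraint 10: d - c = -1. The remaining constraints are straightforward to verify.

Satisfiable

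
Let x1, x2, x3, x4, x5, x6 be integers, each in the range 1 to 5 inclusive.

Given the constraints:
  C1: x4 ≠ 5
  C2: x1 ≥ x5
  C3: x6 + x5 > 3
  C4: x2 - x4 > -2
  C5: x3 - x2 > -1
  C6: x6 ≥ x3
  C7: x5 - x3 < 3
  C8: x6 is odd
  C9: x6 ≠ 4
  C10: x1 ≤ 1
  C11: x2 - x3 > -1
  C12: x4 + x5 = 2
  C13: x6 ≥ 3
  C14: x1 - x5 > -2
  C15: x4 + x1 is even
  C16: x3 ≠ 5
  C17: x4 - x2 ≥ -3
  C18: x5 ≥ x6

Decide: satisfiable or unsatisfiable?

Unsatisfiable

From constraints 13 and 18: x5 ≥ x6 and x6 ≥ 3, so x5 ≥ 3. From constraints 2 and 10: x5 ≤ x1 and x1 ≤ 1, so x5 ≤ 1. But 1 < 3, so no value of x5 works.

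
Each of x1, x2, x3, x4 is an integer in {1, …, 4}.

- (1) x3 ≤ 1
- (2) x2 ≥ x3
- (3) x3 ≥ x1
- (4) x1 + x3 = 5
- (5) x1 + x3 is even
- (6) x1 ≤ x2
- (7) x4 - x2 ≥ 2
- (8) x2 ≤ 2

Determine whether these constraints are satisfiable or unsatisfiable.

Unsatisfiable

From constraints 6 and 8: x1 ≤ x2 ≤ 2. From constraint 1: x3 ≤ 1. Hence x1 + x3 ≤ 3. But constraint 4 requires x1 + x3 = 5, and 5 > 3. Contradiction.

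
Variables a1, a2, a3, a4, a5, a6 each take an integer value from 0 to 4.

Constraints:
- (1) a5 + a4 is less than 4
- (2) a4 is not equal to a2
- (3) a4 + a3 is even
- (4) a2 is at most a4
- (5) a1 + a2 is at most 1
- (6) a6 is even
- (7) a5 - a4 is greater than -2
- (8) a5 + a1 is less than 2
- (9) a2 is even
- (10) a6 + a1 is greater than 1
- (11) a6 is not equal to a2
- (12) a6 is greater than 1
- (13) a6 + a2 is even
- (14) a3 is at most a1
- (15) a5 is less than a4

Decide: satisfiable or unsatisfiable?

Setting (a1, a2, a3, a4, a5, a6) = (0, 0, 0, 2, 1, 2) satisfies everything: constraint 1: a5 + a4 = 3; constraint 5: a1 + a2 = 0, and the others follow.

Satisfiable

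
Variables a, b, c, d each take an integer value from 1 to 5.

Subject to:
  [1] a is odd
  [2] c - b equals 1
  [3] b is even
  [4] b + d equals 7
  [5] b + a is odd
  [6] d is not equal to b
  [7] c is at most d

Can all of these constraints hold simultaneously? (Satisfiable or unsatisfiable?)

Satisfiable

Take a = 3, b = 2, c = 3, d = 5. Then constraint 1: a = 3 is odd; constraint 2: c - b = 1; constraint 4: b + d = 7, and every other listed constraint is also met.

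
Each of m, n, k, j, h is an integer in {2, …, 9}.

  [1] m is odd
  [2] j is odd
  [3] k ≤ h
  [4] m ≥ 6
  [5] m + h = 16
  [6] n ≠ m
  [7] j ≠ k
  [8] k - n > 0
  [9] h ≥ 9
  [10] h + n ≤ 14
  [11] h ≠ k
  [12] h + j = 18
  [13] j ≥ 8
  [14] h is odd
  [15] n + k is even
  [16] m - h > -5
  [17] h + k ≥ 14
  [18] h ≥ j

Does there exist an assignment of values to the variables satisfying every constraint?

Satisfiable

The assignment m = 7, n = 4, k = 6, j = 9, h = 9 works:
  constraint 5 holds since m + h = 16.
  constraint 8 holds since k - n = 2.
The rest check out directly.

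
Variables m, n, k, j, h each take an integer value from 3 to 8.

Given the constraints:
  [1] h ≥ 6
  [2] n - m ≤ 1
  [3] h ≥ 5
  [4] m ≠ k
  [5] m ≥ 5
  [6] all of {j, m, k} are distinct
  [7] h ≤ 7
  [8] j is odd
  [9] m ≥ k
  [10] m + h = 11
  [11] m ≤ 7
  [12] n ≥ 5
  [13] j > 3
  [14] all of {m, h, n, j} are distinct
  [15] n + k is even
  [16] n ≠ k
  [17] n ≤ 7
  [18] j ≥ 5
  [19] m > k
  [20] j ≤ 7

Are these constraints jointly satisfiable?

Constraints 3, 5, 7, 11, 12, 17, 18, and 20 confine each of m, h, n, j to the 3 values {5, …, 7}.
Constraint 14 requires all 4 of them to be distinct, but only 3 values are available — impossible by the pigeonhole principle.

Unsatisfiable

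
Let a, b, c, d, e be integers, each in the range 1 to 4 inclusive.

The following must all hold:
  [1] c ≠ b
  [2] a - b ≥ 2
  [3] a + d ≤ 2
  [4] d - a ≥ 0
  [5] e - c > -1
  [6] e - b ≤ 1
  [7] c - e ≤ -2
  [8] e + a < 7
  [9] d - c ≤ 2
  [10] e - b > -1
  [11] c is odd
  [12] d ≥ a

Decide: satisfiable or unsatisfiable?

Unsatisfiable

Constraints 2, 4, 6, 7, and 9 give e − c ≥ 2, c − d ≥ -2, d − a ≥ 0, a − b ≥ 2, b − e ≥ -1.
Adding all 5 inequalities: the left sides telescope to 0, and the right sides sum to 2 + (-2) + 0 + 2 + (-1) = 1. So 0 ≥ 1, which is false.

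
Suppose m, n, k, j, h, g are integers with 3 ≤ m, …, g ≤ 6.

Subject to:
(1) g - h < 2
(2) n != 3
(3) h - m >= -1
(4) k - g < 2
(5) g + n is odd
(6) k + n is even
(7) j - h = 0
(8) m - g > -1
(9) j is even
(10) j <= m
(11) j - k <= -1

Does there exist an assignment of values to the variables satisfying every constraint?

The assignment m = 4, n = 5, k = 5, j = 4, h = 4, g = 4 works:
  constraint 1 holds since g - h = 0.
  constraint 3 holds since h - m = 0.
  constraint 4 holds since k - g = 1.
The rest check out directly.

Satisfiable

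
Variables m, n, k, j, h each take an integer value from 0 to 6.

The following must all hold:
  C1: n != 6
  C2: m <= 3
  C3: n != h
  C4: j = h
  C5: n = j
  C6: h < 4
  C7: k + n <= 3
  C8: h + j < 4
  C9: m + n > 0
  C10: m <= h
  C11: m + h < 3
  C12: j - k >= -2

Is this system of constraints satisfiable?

From constraints 4 and 5, n = j = h, so n = h. But constraint 3 says n ≠ h. Contradiction.

Unsatisfiable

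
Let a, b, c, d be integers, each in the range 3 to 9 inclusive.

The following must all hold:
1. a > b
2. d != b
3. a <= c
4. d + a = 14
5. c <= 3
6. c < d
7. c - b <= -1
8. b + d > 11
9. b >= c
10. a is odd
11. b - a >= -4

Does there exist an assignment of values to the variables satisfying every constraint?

Constraints 1, 3, and 7 give c < b, b < a, a ≤ c. Chaining: c < b < a ≤ c, which forces c < c — impossible.

Unsatisfiable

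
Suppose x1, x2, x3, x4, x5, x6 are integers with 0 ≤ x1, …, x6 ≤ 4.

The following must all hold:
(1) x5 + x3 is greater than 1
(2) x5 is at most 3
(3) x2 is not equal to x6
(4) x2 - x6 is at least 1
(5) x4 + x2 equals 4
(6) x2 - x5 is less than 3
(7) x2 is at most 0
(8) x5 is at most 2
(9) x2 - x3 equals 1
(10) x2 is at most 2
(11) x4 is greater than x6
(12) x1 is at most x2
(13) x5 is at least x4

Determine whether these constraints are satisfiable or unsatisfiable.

From constraints 8 and 13: x4 ≤ x5 ≤ 2. From constraint 7: x2 ≤ 0. Hence x4 + x2 ≤ 2. But constraint 5 requires x4 + x2 = 4, and 4 > 2. Contradiction.

Unsatisfiable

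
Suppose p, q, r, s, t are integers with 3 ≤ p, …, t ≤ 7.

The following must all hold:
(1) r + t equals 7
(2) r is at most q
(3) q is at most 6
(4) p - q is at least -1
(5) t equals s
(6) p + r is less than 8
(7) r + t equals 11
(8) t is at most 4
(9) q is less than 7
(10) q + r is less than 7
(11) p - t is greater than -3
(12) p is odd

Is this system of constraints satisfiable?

Unsatisfiable

From constraints 2 and 3: r ≤ q ≤ 6. From constraint 8: t ≤ 4. Hence r + t ≤ 10. But constraint 7 requires r + t = 11, and 11 > 10. Contradiction.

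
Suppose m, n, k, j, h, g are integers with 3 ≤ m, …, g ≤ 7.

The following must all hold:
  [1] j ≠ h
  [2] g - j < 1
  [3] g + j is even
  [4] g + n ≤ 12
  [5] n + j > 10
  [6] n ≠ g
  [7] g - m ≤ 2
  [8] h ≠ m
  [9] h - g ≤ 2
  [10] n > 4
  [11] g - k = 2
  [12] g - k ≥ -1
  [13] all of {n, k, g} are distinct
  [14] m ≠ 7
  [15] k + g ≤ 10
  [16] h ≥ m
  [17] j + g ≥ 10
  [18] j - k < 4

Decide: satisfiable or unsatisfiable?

One satisfying assignment is m = 5, n = 6, k = 3, j = 5, h = 7, g = 5.
For the less obvious constraints — constraint 2: g - j = 0; constraint 4: g + n = 11; constraint 5: n + j = 11 — and the others hold by inspection.

Satisfiable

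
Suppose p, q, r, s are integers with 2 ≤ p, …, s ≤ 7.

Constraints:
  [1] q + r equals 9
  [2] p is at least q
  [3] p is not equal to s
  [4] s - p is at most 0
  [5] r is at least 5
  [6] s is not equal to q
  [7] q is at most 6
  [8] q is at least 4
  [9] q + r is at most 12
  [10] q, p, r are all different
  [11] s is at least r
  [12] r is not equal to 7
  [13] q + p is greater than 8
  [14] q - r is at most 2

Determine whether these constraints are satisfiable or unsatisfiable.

The assignment p = 7, q = 4, r = 5, s = 5 works:
  constraint 1 holds since q + r = 9.
  constraint 4 holds since s - p = -2.
The rest check out directly.

Satisfiable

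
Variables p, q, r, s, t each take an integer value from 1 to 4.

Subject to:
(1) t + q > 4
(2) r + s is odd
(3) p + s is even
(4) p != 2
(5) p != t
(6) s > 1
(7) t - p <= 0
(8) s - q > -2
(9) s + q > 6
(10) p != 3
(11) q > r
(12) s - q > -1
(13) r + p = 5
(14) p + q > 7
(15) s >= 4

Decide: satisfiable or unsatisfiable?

Satisfiable

Take p = 4, q = 4, r = 1, s = 4, t = 2. Then constraint 1: t + q = 6; constraint 7: t - p = -2, and every other listed constraint is also met.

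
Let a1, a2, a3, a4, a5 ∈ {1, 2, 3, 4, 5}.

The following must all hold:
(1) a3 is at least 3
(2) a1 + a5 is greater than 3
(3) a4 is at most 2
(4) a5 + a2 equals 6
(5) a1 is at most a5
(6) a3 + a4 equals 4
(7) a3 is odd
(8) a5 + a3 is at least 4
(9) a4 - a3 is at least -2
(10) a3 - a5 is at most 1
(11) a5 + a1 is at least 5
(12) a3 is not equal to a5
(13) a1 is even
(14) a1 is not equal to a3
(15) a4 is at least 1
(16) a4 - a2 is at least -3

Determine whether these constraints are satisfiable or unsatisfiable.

One satisfying assignment is a1 = 2, a2 = 2, a3 = 3, a4 = 1, a5 = 4.
For the less obvious constraints — constraint 2: a1 + a5 = 6; constraint 4: a5 + a2 = 6 — and the others hold by inspection.

Satisfiable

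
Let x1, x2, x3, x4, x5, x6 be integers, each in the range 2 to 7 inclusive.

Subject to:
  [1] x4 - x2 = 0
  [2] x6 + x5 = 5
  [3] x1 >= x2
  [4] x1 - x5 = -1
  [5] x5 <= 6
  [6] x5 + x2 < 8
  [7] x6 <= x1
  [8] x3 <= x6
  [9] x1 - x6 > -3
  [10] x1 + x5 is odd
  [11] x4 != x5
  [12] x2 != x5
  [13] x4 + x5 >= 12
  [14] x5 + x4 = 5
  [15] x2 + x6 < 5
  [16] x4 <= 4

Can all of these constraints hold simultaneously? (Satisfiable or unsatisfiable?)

From constraint 16: x4 ≤ 4. From constraint 5: x5 ≤ 6. Hence x4 + x5 ≤ 10. But constraint 13 requires x4 + x5 ≥ 12, and 12 > 10. Contradiction.

Unsatisfiable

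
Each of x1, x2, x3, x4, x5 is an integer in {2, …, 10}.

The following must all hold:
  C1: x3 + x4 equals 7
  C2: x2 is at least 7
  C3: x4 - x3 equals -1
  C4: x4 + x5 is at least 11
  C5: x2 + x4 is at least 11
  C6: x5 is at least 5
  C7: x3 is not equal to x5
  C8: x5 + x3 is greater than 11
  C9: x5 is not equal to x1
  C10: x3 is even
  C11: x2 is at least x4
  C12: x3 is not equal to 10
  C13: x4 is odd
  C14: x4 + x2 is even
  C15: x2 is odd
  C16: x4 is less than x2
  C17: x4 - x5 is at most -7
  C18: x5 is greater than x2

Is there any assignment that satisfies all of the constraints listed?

Satisfiable

One satisfying assignment is x1 = 4, x2 = 9, x3 = 4, x4 = 3, x5 = 10.
For the less obvious constraints — constraint 1: x3 + x4 = 7; constraint 3: x4 - x3 = -1 — and the others hold by inspection.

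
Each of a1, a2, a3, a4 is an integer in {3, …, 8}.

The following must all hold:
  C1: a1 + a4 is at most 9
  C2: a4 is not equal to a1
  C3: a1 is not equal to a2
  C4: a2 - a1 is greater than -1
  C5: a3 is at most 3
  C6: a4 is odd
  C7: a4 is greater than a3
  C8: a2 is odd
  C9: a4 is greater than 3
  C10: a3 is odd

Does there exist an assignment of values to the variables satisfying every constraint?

Try a1 = 4, a2 = 5, a3 = 3, a4 = 5.
Check constraint 1: a1 + a4 = 9; constraint 4: a2 - a1 = 1; constraint 6: a4 = 5 is odd. The remaining constraints are straightforward to verify.

Satisfiable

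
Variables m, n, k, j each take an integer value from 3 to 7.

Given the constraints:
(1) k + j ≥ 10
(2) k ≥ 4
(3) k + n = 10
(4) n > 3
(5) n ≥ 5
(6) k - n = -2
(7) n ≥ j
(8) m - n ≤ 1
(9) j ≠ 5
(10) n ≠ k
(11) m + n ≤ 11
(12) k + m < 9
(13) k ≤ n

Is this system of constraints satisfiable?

Satisfiable

Take m = 4, n = 6, k = 4, j = 6. Then constraint 1: k + j = 10; constraint 3: k + n = 10, and every other listed constraint is also met.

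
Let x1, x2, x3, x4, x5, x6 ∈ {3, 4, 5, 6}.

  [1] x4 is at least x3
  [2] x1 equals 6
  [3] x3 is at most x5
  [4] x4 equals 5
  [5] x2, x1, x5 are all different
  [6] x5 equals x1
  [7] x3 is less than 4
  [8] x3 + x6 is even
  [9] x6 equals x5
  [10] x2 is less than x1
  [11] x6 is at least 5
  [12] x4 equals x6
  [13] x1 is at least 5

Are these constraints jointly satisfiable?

Unsatisfiable

Constraint 4 fixes x4 = 5 and constraint 2 fixes x1 = 6. Constraints 6, 9, and 12 give x4 = x6 = x5 = x1, so x4 = x1. But 5 ≠ 6 — contradiction.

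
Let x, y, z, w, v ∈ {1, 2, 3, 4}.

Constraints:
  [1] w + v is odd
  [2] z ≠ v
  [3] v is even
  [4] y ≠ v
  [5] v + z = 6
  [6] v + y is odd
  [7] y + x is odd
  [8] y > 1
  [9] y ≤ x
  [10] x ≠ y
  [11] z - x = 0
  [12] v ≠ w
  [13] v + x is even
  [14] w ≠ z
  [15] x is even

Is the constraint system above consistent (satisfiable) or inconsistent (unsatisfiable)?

Satisfiable

One satisfying assignment is x = 4, y = 3, z = 4, w = 3, v = 2.
For the less obvious constraints — constraint 5: v + z = 6; constraint 11: z - x = 0 — and the others hold by inspection.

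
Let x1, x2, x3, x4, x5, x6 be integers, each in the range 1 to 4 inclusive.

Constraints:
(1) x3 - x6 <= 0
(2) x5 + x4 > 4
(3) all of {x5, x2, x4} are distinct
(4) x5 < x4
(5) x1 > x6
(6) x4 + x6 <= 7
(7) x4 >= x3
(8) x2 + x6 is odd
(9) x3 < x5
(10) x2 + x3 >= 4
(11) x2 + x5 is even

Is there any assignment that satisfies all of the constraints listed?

Satisfiable

The assignment x1 = 3, x2 = 4, x3 = 1, x4 = 3, x5 = 2, x6 = 1 works:
  constraint 1 holds since x3 - x6 = 0.
  constraint 2 holds since x5 + x4 = 5.
  constraint 6 holds since x4 + x6 = 4.
The rest check out directly.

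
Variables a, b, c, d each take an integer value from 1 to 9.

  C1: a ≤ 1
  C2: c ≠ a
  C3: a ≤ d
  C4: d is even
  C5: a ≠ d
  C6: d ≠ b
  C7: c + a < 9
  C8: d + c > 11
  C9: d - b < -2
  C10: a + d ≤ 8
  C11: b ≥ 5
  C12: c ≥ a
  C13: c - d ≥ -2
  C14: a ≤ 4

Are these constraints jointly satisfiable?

Setting (a, b, c, d) = (1, 9, 7, 6) satisfies everything: constraint 7: c + a = 8; constraint 8: d + c = 13, and the others follow.

Satisfiable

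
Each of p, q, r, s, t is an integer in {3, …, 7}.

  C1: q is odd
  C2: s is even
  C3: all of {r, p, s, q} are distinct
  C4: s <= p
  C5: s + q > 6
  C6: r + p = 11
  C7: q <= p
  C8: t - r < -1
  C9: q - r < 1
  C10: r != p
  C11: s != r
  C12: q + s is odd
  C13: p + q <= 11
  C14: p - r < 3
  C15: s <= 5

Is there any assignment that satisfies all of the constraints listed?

Satisfiable

Setting (p, q, r, s, t) = (6, 3, 5, 4, 3) satisfies everything: constraint 5: s + q = 7; constraint 6: r + p = 11; constraint 8: t - r = -2, and the others follow.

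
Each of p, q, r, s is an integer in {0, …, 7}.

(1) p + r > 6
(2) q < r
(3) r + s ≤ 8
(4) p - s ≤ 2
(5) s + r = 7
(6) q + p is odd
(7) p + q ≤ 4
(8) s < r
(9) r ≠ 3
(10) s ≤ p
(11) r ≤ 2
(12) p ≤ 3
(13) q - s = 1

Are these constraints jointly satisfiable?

From constraints 10 and 12: s ≤ p ≤ 3. From constraint 11: r ≤ 2. Hence s + r ≤ 5. But constraint 5 requires s + r = 7, and 7 > 5. Contradiction.

Unsatisfiable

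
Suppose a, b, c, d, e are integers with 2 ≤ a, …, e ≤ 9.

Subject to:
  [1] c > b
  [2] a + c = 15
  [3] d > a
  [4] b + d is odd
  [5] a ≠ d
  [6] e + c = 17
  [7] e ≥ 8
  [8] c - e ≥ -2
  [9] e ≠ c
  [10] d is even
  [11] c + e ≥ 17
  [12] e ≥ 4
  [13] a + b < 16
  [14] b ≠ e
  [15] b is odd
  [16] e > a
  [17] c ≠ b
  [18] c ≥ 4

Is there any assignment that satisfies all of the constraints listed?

Satisfiable

One satisfying assignment is a = 6, b = 7, c = 9, d = 8, e = 8.
For the less obvious constraints — constraint 2: a + c = 15; constraint 6: e + c = 17 — and the others hold by inspection.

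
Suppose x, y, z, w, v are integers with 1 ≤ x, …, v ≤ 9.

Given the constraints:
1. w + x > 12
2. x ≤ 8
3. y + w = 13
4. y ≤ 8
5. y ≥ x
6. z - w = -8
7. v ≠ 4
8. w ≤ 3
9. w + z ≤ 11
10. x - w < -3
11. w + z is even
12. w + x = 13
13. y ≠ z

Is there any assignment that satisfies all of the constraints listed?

Unsatisfiable

From constraint 8: w ≤ 3. From constraints 4 and 5: x ≤ y ≤ 8. Hence w + x ≤ 11. But constraint 12 requires w + x = 13, and 13 > 11. Contradiction.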